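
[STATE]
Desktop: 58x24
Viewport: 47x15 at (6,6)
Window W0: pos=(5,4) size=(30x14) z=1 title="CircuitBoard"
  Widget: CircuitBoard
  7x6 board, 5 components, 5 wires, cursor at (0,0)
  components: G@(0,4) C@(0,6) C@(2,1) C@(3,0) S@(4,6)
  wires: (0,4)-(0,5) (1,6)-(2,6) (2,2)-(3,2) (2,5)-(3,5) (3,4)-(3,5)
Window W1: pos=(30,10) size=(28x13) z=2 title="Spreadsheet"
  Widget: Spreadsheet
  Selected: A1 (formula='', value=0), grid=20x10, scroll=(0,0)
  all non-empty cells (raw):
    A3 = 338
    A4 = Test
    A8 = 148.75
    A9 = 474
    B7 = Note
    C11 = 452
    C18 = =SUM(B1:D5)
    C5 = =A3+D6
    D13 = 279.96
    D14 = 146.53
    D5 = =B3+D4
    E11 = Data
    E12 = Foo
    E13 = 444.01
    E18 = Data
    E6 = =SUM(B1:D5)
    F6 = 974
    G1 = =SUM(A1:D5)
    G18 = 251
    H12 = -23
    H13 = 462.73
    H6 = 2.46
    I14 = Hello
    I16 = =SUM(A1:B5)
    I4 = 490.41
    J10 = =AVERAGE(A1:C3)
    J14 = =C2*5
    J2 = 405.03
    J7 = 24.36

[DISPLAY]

────────────────────────────┨                  
   0 1 2 3 4 5 6            ┃                  
0  [.]              G ─ ·   ┃                  
                            ┃                  
1                       ┏━━━━━━━━━━━━━━━━━━━━━━
                        ┃ Spreadsheet          
2       C   ·           ┠──────────────────────
            │           ┃A1:                   
3   C       ·       · ─ ┃       A       B      
                        ┃----------------------
4                       ┃  1      [0]       0  
━━━━━━━━━━━━━━━━━━━━━━━━┃  2        0       0  
                        ┃  3      338       0  
                        ┃  4 Test           0  
                        ┃  5        0       0  


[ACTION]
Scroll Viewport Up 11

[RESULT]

                                               
                                               
                                               
                                               
━━━━━━━━━━━━━━━━━━━━━━━━━━━━┓                  
 CircuitBoard               ┃                  
────────────────────────────┨                  
   0 1 2 3 4 5 6            ┃                  
0  [.]              G ─ ·   ┃                  
                            ┃                  
1                       ┏━━━━━━━━━━━━━━━━━━━━━━
                        ┃ Spreadsheet          
2       C   ·           ┠──────────────────────
            │           ┃A1:                   
3   C       ·       · ─ ┃       A       B      


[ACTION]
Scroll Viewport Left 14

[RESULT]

                                               
                                               
                                               
                                               
     ┏━━━━━━━━━━━━━━━━━━━━━━━━━━━━┓            
     ┃ CircuitBoard               ┃            
     ┠────────────────────────────┨            
     ┃   0 1 2 3 4 5 6            ┃            
     ┃0  [.]              G ─ ·   ┃            
     ┃                            ┃            
     ┃1                       ┏━━━━━━━━━━━━━━━━
     ┃                        ┃ Spreadsheet    
     ┃2       C   ·           ┠────────────────
     ┃            │           ┃A1:             
     ┃3   C       ·       · ─ ┃       A       B


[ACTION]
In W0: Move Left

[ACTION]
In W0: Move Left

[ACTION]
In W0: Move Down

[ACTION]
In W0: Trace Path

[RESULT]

                                               
                                               
                                               
                                               
     ┏━━━━━━━━━━━━━━━━━━━━━━━━━━━━┓            
     ┃ CircuitBoard               ┃            
     ┠────────────────────────────┨            
     ┃   0 1 2 3 4 5 6            ┃            
     ┃0                   G ─ ·   ┃            
     ┃                            ┃            
     ┃1  [.]                  ┏━━━━━━━━━━━━━━━━
     ┃                        ┃ Spreadsheet    
     ┃2       C   ·           ┠────────────────
     ┃            │           ┃A1:             
     ┃3   C       ·       · ─ ┃       A       B


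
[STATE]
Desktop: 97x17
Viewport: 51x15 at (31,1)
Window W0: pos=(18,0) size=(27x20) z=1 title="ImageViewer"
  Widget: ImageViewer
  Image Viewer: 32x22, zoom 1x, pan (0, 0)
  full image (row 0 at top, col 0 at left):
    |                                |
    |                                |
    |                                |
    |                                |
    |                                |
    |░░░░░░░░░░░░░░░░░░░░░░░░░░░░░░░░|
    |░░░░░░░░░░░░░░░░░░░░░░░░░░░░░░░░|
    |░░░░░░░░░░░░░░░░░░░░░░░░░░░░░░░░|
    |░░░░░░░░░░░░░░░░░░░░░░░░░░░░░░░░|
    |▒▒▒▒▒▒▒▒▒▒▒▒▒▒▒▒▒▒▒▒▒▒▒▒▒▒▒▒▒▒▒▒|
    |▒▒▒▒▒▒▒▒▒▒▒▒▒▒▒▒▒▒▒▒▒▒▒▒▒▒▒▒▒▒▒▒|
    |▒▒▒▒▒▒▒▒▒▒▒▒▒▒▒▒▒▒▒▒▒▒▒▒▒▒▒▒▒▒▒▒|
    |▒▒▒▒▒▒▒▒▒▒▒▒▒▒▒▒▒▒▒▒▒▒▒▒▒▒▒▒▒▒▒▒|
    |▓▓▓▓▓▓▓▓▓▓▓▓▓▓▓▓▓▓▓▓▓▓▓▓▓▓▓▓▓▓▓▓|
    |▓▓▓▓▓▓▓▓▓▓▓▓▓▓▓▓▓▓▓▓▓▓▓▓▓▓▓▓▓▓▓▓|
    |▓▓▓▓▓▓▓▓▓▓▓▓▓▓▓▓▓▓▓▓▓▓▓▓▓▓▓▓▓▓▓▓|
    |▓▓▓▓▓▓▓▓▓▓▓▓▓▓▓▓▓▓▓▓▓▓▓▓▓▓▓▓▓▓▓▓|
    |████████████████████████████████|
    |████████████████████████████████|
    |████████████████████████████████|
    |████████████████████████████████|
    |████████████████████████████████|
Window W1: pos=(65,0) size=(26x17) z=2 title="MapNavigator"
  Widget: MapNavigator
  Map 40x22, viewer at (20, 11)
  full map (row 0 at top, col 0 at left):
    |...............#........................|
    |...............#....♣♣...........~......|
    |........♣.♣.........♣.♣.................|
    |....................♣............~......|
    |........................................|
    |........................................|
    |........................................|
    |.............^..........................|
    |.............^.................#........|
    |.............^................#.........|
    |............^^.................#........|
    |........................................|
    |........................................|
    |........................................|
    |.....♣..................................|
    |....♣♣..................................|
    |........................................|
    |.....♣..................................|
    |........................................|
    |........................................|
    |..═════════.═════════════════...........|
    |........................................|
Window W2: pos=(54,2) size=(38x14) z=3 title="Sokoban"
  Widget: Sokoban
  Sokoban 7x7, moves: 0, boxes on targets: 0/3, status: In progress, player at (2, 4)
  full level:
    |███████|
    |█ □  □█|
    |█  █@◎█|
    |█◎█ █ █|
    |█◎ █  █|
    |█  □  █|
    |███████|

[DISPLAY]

             ┃                    ┃ MapNavigator   
─────────────┨         ┏━━━━━━━━━━━━━━━━━━━━━━━━━━━
             ┃         ┃ Sokoban                   
             ┃         ┠───────────────────────────
             ┃         ┃███████                    
             ┃         ┃█ □  □█                    
             ┃         ┃█  █@◎█                    
░░░░░░░░░░░░░┃         ┃█◎█ █ █                    
░░░░░░░░░░░░░┃         ┃█◎ █  █                    
░░░░░░░░░░░░░┃         ┃█  □  █                    
░░░░░░░░░░░░░┃         ┃███████                    
▒▒▒▒▒▒▒▒▒▒▒▒▒┃         ┃Moves: 0  0/3              
▒▒▒▒▒▒▒▒▒▒▒▒▒┃         ┃                           
▒▒▒▒▒▒▒▒▒▒▒▒▒┃         ┃                           
▒▒▒▒▒▒▒▒▒▒▒▒▒┃         ┗━━━━━━━━━━━━━━━━━━━━━━━━━━━


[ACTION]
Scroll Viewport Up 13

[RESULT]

━━━━━━━━━━━━━┓                    ┏━━━━━━━━━━━━━━━━
             ┃                    ┃ MapNavigator   
─────────────┨         ┏━━━━━━━━━━━━━━━━━━━━━━━━━━━
             ┃         ┃ Sokoban                   
             ┃         ┠───────────────────────────
             ┃         ┃███████                    
             ┃         ┃█ □  □█                    
             ┃         ┃█  █@◎█                    
░░░░░░░░░░░░░┃         ┃█◎█ █ █                    
░░░░░░░░░░░░░┃         ┃█◎ █  █                    
░░░░░░░░░░░░░┃         ┃█  □  █                    
░░░░░░░░░░░░░┃         ┃███████                    
▒▒▒▒▒▒▒▒▒▒▒▒▒┃         ┃Moves: 0  0/3              
▒▒▒▒▒▒▒▒▒▒▒▒▒┃         ┃                           
▒▒▒▒▒▒▒▒▒▒▒▒▒┃         ┃                           


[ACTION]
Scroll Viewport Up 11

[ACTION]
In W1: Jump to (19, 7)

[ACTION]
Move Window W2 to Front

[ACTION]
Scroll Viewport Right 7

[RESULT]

━━━━━━┓                    ┏━━━━━━━━━━━━━━━━━━━━━━━
      ┃                    ┃ MapNavigator          
──────┨         ┏━━━━━━━━━━━━━━━━━━━━━━━━━━━━━━━━━━
      ┃         ┃ Sokoban                          
      ┃         ┠──────────────────────────────────
      ┃         ┃███████                           
      ┃         ┃█ □  □█                           
      ┃         ┃█  █@◎█                           
░░░░░░┃         ┃█◎█ █ █                           
░░░░░░┃         ┃█◎ █  █                           
░░░░░░┃         ┃█  □  █                           
░░░░░░┃         ┃███████                           
▒▒▒▒▒▒┃         ┃Moves: 0  0/3                     
▒▒▒▒▒▒┃         ┃                                  
▒▒▒▒▒▒┃         ┃                                  


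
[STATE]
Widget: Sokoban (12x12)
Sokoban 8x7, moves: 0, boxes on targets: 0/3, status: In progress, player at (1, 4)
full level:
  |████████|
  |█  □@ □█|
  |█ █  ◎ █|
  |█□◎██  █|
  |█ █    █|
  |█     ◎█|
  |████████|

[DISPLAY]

████████    
█  □@ □█    
█ █  ◎ █    
█□◎██  █    
█ █    █    
█     ◎█    
████████    
Moves: 0  0/
            
            
            
            


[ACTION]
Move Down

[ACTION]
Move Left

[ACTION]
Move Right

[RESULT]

████████    
█  □  □█    
█ █ @◎ █    
█□◎██  █    
█ █    █    
█     ◎█    
████████    
Moves: 3  0/
            
            
            
            


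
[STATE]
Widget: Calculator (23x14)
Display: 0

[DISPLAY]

                      0
┌───┬───┬───┬───┐      
│ 7 │ 8 │ 9 │ ÷ │      
├───┼───┼───┼───┤      
│ 4 │ 5 │ 6 │ × │      
├───┼───┼───┼───┤      
│ 1 │ 2 │ 3 │ - │      
├───┼───┼───┼───┤      
│ 0 │ . │ = │ + │      
├───┼───┼───┼───┤      
│ C │ MC│ MR│ M+│      
└───┴───┴───┴───┘      
                       
                       


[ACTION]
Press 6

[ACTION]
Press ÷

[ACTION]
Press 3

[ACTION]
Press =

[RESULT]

                      2
┌───┬───┬───┬───┐      
│ 7 │ 8 │ 9 │ ÷ │      
├───┼───┼───┼───┤      
│ 4 │ 5 │ 6 │ × │      
├───┼───┼───┼───┤      
│ 1 │ 2 │ 3 │ - │      
├───┼───┼───┼───┤      
│ 0 │ . │ = │ + │      
├───┼───┼───┼───┤      
│ C │ MC│ MR│ M+│      
└───┴───┴───┴───┘      
                       
                       


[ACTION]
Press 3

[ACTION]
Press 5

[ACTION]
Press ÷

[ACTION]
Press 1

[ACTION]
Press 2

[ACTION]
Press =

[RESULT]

            2.916666667
┌───┬───┬───┬───┐      
│ 7 │ 8 │ 9 │ ÷ │      
├───┼───┼───┼───┤      
│ 4 │ 5 │ 6 │ × │      
├───┼───┼───┼───┤      
│ 1 │ 2 │ 3 │ - │      
├───┼───┼───┼───┤      
│ 0 │ . │ = │ + │      
├───┼───┼───┼───┤      
│ C │ MC│ MR│ M+│      
└───┴───┴───┴───┘      
                       
                       


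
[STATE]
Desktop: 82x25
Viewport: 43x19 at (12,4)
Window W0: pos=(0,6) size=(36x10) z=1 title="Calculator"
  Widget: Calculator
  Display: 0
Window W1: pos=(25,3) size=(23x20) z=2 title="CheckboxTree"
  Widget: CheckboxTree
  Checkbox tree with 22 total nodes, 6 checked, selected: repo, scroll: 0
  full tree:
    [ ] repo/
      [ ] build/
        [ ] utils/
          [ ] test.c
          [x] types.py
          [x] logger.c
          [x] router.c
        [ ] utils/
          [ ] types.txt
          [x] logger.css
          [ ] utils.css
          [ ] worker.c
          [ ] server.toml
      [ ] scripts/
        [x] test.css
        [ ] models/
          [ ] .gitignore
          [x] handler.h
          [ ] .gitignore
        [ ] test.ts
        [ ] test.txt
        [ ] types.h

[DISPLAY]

             ┃ CheckboxTree        ┃       
             ┠─────────────────────┨       
━━━━━━━━━━━━━┃>[-] repo/           ┃       
             ┃   [-] build/        ┃       
─────────────┃     [-] utils/      ┃       
             ┃       [ ] test.c    ┃       
─┬───┐       ┃       [x] types.py  ┃       
 │ ÷ │       ┃       [x] logger.c  ┃       
─┼───┤       ┃       [x] router.c  ┃       
 │ × │       ┃     [-] utils/      ┃       
─┴───┘       ┃       [ ] types.txt ┃       
━━━━━━━━━━━━━┃       [x] logger.css┃       
             ┃       [ ] utils.css ┃       
             ┃       [ ] worker.c  ┃       
             ┃       [ ] server.tom┃       
             ┃   [-] scripts/      ┃       
             ┃     [x] test.css    ┃       
             ┃     [-] models/     ┃       
             ┗━━━━━━━━━━━━━━━━━━━━━┛       


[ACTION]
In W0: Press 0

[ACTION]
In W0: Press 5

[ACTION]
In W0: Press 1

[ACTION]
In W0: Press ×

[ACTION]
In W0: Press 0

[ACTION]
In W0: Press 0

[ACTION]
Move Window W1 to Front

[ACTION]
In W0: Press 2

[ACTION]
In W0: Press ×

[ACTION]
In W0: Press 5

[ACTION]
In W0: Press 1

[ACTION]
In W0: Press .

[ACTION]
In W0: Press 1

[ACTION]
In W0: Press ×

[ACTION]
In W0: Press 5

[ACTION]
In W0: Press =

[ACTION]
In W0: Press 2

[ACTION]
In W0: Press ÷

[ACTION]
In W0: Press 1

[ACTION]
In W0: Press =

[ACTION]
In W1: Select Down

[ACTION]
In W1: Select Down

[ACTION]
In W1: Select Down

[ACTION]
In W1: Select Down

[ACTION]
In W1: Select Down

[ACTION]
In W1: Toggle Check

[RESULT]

             ┃ CheckboxTree        ┃       
             ┠─────────────────────┨       
━━━━━━━━━━━━━┃ [-] repo/           ┃       
             ┃   [-] build/        ┃       
─────────────┃     [-] utils/      ┃       
             ┃       [ ] test.c    ┃       
─┬───┐       ┃       [x] types.py  ┃       
 │ ÷ │       ┃>      [ ] logger.c  ┃       
─┼───┤       ┃       [x] router.c  ┃       
 │ × │       ┃     [-] utils/      ┃       
─┴───┘       ┃       [ ] types.txt ┃       
━━━━━━━━━━━━━┃       [x] logger.css┃       
             ┃       [ ] utils.css ┃       
             ┃       [ ] worker.c  ┃       
             ┃       [ ] server.tom┃       
             ┃   [-] scripts/      ┃       
             ┃     [x] test.css    ┃       
             ┃     [-] models/     ┃       
             ┗━━━━━━━━━━━━━━━━━━━━━┛       


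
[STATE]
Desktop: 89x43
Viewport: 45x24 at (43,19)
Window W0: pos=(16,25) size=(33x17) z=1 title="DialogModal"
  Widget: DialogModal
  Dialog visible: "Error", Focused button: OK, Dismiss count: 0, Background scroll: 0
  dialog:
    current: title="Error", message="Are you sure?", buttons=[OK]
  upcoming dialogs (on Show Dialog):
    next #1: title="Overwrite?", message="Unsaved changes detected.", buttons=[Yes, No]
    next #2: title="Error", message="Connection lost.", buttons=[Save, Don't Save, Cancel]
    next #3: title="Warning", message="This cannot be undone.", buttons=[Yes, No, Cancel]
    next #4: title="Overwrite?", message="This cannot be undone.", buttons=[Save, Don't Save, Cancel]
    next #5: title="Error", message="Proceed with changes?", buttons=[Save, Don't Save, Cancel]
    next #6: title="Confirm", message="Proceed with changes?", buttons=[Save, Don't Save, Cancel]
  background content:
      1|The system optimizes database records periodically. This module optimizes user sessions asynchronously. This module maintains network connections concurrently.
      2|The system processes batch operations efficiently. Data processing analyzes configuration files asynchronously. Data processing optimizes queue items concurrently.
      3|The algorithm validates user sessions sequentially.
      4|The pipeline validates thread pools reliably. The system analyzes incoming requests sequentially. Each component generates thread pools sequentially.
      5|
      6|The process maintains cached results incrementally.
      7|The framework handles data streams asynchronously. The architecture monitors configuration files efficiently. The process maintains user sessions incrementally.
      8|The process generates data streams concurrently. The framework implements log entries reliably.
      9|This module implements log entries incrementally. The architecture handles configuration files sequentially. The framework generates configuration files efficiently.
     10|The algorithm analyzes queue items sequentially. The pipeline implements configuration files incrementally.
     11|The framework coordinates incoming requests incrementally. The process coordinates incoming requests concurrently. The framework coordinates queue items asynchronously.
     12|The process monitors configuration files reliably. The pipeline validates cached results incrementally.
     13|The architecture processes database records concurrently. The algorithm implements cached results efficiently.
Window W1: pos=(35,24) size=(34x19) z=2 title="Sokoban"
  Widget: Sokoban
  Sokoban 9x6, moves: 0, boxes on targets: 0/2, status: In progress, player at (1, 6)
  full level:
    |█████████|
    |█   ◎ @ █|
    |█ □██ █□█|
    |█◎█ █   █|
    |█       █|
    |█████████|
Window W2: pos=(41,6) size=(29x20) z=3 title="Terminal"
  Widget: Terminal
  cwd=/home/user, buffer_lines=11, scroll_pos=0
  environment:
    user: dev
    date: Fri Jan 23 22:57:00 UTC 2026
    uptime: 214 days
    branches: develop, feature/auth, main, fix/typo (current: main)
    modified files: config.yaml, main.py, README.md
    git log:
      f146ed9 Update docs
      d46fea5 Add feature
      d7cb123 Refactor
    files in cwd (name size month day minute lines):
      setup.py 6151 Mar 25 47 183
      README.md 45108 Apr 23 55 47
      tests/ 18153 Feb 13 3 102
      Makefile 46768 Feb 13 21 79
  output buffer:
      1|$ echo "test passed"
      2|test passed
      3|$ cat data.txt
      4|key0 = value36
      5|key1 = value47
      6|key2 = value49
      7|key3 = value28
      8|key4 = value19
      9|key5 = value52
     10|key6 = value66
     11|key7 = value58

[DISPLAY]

ey7 = value58             ┃                  
 █                        ┃                  
                          ┃                  
                          ┃                  
                          ┃                  
                          ┃                  
━━━━━━━━━━━━━━━━━━━━━━━━━━┛                  
─────────────────────────┨                   
██                       ┃                   
 █                       ┃                   
□█                       ┃                   
 █                       ┃                   
 █                       ┃                   
██                       ┃                   
0  0/2                   ┃                   
                         ┃                   
                         ┃                   
                         ┃                   
                         ┃                   
                         ┃                   
                         ┃                   
                         ┃                   
                         ┃                   
━━━━━━━━━━━━━━━━━━━━━━━━━┛                   


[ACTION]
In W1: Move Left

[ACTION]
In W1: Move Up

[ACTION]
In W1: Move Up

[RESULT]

ey7 = value58             ┃                  
 █                        ┃                  
                          ┃                  
                          ┃                  
                          ┃                  
                          ┃                  
━━━━━━━━━━━━━━━━━━━━━━━━━━┛                  
─────────────────────────┨                   
██                       ┃                   
 █                       ┃                   
□█                       ┃                   
 █                       ┃                   
 █                       ┃                   
██                       ┃                   
1  0/2                   ┃                   
                         ┃                   
                         ┃                   
                         ┃                   
                         ┃                   
                         ┃                   
                         ┃                   
                         ┃                   
                         ┃                   
━━━━━━━━━━━━━━━━━━━━━━━━━┛                   


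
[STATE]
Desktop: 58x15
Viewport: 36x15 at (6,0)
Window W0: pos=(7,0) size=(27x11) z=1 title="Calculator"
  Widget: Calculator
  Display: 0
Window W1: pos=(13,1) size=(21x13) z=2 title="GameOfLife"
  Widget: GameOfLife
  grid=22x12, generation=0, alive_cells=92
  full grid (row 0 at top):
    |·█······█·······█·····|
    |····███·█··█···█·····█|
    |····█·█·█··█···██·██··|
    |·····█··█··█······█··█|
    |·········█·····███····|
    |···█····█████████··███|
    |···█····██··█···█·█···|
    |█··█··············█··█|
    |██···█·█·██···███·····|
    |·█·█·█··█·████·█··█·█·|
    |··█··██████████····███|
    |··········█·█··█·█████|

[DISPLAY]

 ┏━━━━━━━━━━━━━━━━━━━━━━━━━┓        
 ┃ Calc┏━━━━━━━━━━━━━━━━━━━┓        
 ┠─────┃ GameOfLife        ┃        
 ┃     ┠───────────────────┨        
 ┃┌───┬┃Gen: 0             ┃        
 ┃│ 7 │┃···█·█·█··█···██·██┃        
 ┃├───┼┃····█··█··█······█·┃        
 ┃│ 4 │┃········█·····███··┃        
 ┃├───┼┃··█····█████████··█┃        
 ┃│ 1 │┃··█····██··█···█·█·┃        
 ┗━━━━━┃··█··············█·┃        
       ┃█···█·█·██···███···┃        
       ┃█·█·█··█·████·█··█·┃        
       ┗━━━━━━━━━━━━━━━━━━━┛        
                                    


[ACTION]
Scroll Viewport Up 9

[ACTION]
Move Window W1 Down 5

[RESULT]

 ┏━━━━━━━━━━━━━━━━━━━━━━━━━┓        
 ┃ Calculator              ┃        
 ┠─────┏━━━━━━━━━━━━━━━━━━━┓        
 ┃     ┃ GameOfLife        ┃        
 ┃┌───┬┠───────────────────┨        
 ┃│ 7 │┃Gen: 0             ┃        
 ┃├───┼┃···█·█·█··█···██·██┃        
 ┃│ 4 │┃····█··█··█······█·┃        
 ┃├───┼┃········█·····███··┃        
 ┃│ 1 │┃··█····█████████··█┃        
 ┗━━━━━┃··█····██··█···█·█·┃        
       ┃··█··············█·┃        
       ┃█···█·█·██···███···┃        
       ┃█·█·█··█·████·█··█·┃        
       ┗━━━━━━━━━━━━━━━━━━━┛        


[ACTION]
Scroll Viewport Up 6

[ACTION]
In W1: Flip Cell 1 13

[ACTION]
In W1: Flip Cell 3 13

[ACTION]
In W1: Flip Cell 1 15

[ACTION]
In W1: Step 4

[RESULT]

 ┏━━━━━━━━━━━━━━━━━━━━━━━━━┓        
 ┃ Calculator              ┃        
 ┠─────┏━━━━━━━━━━━━━━━━━━━┓        
 ┃     ┃ GameOfLife        ┃        
 ┃┌───┬┠───────────────────┨        
 ┃│ 7 │┃Gen: 4             ┃        
 ┃├───┼┃···█·███···█····█··┃        
 ┃│ 4 │┃····█··········█···┃        
 ┃├───┼┃····█··············┃        
 ┃│ 1 │┃···████········█···┃        
 ┗━━━━━┃·····█·····█···█·█·┃        
       ┃·██····█·█·█···██·█┃        
       ┃·······█·█····██···┃        
       ┃█·█·██····██··██···┃        
       ┗━━━━━━━━━━━━━━━━━━━┛        


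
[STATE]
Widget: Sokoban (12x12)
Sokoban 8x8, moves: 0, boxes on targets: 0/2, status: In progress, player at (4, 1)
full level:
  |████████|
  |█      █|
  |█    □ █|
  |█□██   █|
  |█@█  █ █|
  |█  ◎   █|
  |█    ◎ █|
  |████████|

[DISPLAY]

████████    
█      █    
█    □ █    
█□██   █    
█@█  █ █    
█  ◎   █    
█    ◎ █    
████████    
Moves: 0  0/
            
            
            


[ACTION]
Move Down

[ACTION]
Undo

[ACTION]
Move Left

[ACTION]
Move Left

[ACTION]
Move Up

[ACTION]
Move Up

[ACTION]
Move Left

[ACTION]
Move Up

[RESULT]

████████    
█□     █    
█@   □ █    
█ ██   █    
█ █  █ █    
█  ◎   █    
█    ◎ █    
████████    
Moves: 2  0/
            
            
            


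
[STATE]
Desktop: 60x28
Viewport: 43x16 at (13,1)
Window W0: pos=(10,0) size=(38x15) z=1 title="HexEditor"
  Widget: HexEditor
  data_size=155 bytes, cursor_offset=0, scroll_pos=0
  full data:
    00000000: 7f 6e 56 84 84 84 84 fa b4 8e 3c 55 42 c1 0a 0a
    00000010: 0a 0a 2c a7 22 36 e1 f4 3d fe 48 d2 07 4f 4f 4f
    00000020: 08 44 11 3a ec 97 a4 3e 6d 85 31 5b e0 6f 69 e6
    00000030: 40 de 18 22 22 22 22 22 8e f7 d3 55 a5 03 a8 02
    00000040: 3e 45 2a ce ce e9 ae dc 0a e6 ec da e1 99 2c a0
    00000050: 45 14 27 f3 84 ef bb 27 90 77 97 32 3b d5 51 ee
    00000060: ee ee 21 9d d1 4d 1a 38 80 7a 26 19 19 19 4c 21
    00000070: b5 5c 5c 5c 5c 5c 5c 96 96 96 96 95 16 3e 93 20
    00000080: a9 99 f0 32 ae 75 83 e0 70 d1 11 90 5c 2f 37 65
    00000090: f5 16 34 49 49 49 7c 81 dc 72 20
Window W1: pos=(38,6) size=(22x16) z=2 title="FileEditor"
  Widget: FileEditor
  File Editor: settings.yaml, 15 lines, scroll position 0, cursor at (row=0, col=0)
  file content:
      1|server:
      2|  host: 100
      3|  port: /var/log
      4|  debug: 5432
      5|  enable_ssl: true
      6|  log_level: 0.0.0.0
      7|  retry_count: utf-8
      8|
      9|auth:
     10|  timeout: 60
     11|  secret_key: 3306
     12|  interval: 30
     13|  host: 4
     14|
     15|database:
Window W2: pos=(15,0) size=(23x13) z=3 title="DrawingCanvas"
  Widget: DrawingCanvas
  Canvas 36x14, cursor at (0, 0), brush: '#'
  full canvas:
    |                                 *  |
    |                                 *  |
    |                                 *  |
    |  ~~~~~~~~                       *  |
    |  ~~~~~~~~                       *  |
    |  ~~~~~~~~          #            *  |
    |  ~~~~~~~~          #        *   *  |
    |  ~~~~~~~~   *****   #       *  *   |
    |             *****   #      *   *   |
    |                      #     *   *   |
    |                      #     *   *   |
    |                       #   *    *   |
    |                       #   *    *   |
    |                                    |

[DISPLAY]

ex┃ DrawingCanvas       ┃         ┃        
──┠─────────────────────┨─────────┨        
00┃+                    ┃ 84 fa  b┃        
00┃                     ┃ e1 f4  3┃        
00┃                     ┃ a4 3e  6┃        
00┃  ~~~~~~~~           ┃┏━━━━━━━━━━━━━━━━━
00┃  ~~~~~~~~           ┃┃ FileEditor      
00┃  ~~~~~~~~          #┃┠─────────────────
00┃  ~~~~~~~~          #┃┃█erver:          
00┃  ~~~~~~~~   *****   ┃┃  host: 100      
00┃             *****   ┃┃  port: /var/log 
00┗━━━━━━━━━━━━━━━━━━━━━┛┃  debug: 5432    
                         ┃  enable_ssl: tru
━━━━━━━━━━━━━━━━━━━━━━━━━┃  log_level: 0.0.
                         ┃  retry_count: ut
                         ┃                 


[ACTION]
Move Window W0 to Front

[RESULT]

exEditor                          ┃        
──────────────────────────────────┨        
000000  7F 6e 56 84 84 84 84 fa  b┃        
000010  0a 0a 2c a7 22 36 e1 f4  3┃        
000020  08 44 11 3a ec 97 a4 3e  6┃        
000030  40 de 18 22 22 22 22 22  8┃━━━━━━━━
000040  3e 45 2a ce ce e9 ae dc  0┃or      
000050  45 14 27 f3 84 ef bb 27  9┃────────
000060  ee ee 21 9d d1 4d 1a 38  8┃        
000070  b5 5c 5c 5c 5c 5c 5c 96  9┃00      
000080  a9 99 f0 32 ae 75 83 e0  7┃var/log 
000090  f5 16 34 49 49 49 7c 81  d┃5432    
                                  ┃ssl: tru
━━━━━━━━━━━━━━━━━━━━━━━━━━━━━━━━━━┛el: 0.0.
                         ┃  retry_count: ut
                         ┃                 


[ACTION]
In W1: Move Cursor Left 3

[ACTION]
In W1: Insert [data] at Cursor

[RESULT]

exEditor                          ┃        
──────────────────────────────────┨        
000000  7F 6e 56 84 84 84 84 fa  b┃        
000010  0a 0a 2c a7 22 36 e1 f4  3┃        
000020  08 44 11 3a ec 97 a4 3e  6┃        
000030  40 de 18 22 22 22 22 22  8┃━━━━━━━━
000040  3e 45 2a ce ce e9 ae dc  0┃or      
000050  45 14 27 f3 84 ef bb 27  9┃────────
000060  ee ee 21 9d d1 4d 1a 38  8┃r:      
000070  b5 5c 5c 5c 5c 5c 5c 96  9┃00      
000080  a9 99 f0 32 ae 75 83 e0  7┃var/log 
000090  f5 16 34 49 49 49 7c 81  d┃5432    
                                  ┃ssl: tru
━━━━━━━━━━━━━━━━━━━━━━━━━━━━━━━━━━┛el: 0.0.
                         ┃  retry_count: ut
                         ┃                 


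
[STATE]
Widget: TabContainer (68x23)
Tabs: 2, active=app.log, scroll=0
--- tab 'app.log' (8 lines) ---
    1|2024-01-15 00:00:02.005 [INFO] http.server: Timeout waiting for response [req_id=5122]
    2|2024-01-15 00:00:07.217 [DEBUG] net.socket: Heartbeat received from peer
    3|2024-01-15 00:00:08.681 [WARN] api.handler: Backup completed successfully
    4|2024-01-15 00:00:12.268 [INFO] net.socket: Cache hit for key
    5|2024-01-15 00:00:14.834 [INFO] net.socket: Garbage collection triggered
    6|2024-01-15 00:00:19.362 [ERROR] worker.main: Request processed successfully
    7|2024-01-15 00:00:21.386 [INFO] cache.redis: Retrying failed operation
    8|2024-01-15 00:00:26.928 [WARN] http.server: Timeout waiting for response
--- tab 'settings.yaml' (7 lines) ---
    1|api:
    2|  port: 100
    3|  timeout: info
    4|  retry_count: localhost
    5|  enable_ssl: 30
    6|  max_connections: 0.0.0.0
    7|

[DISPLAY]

[app.log]│ settings.yaml                                            
────────────────────────────────────────────────────────────────────
2024-01-15 00:00:02.005 [INFO] http.server: Timeout waiting for resp
2024-01-15 00:00:07.217 [DEBUG] net.socket: Heartbeat received from 
2024-01-15 00:00:08.681 [WARN] api.handler: Backup completed success
2024-01-15 00:00:12.268 [INFO] net.socket: Cache hit for key        
2024-01-15 00:00:14.834 [INFO] net.socket: Garbage collection trigge
2024-01-15 00:00:19.362 [ERROR] worker.main: Request processed succe
2024-01-15 00:00:21.386 [INFO] cache.redis: Retrying failed operatio
2024-01-15 00:00:26.928 [WARN] http.server: Timeout waiting for resp
                                                                    
                                                                    
                                                                    
                                                                    
                                                                    
                                                                    
                                                                    
                                                                    
                                                                    
                                                                    
                                                                    
                                                                    
                                                                    


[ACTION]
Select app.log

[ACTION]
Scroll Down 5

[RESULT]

[app.log]│ settings.yaml                                            
────────────────────────────────────────────────────────────────────
2024-01-15 00:00:19.362 [ERROR] worker.main: Request processed succe
2024-01-15 00:00:21.386 [INFO] cache.redis: Retrying failed operatio
2024-01-15 00:00:26.928 [WARN] http.server: Timeout waiting for resp
                                                                    
                                                                    
                                                                    
                                                                    
                                                                    
                                                                    
                                                                    
                                                                    
                                                                    
                                                                    
                                                                    
                                                                    
                                                                    
                                                                    
                                                                    
                                                                    
                                                                    
                                                                    


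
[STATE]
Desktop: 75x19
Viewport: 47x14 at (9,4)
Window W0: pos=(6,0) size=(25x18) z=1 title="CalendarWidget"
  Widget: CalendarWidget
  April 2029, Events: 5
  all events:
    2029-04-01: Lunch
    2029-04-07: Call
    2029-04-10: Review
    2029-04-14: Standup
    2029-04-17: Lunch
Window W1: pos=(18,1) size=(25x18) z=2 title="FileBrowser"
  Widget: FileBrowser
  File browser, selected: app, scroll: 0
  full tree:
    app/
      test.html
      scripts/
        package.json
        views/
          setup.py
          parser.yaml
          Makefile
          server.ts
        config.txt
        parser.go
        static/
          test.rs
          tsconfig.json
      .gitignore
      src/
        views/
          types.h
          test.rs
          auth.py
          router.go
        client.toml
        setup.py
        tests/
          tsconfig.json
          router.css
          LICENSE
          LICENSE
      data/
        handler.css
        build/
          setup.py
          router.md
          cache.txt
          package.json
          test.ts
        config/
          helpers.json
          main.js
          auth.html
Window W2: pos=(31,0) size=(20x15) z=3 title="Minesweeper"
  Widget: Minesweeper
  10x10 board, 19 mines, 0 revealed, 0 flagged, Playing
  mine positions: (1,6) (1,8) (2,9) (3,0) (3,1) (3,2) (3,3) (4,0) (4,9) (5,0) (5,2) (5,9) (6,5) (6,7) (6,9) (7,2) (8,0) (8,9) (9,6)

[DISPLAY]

 Tu We Th┃> [-] app/  ┃■■■■■■■■■■        ┃     
         ┃    test.htm┃■■■■■■■■■■        ┃     
  3  4  5┃    [+] scri┃■■■■■■■■■■        ┃     
 10* 11 1┃    .gitigno┃■■■■■■■■■■        ┃     
 17* 18 1┃    [+] src/┃■■■■■■■■■■        ┃     
 24 25 26┃    [+] data┃■■■■■■■■■■        ┃     
         ┃            ┃■■■■■■■■■■        ┃     
         ┃            ┃■■■■■■■■■■        ┃     
         ┃            ┃■■■■■■■■■■        ┃     
         ┃            ┃                  ┃     
         ┃            ┗━━━━━━━━━━━━━━━━━━┛     
         ┃                       ┃             
         ┃                       ┃             
━━━━━━━━━┃                       ┃             


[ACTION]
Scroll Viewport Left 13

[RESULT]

      ┃Mo Tu We Th┃> [-] app/  ┃■■■■■■■■■■     
      ┃           ┃    test.htm┃■■■■■■■■■■     
      ┃ 2  3  4  5┃    [+] scri┃■■■■■■■■■■     
      ┃ 9 10* 11 1┃    .gitigno┃■■■■■■■■■■     
      ┃16 17* 18 1┃    [+] src/┃■■■■■■■■■■     
      ┃23 24 25 26┃    [+] data┃■■■■■■■■■■     
      ┃30         ┃            ┃■■■■■■■■■■     
      ┃           ┃            ┃■■■■■■■■■■     
      ┃           ┃            ┃■■■■■■■■■■     
      ┃           ┃            ┃               
      ┃           ┃            ┗━━━━━━━━━━━━━━━
      ┃           ┃                       ┃    
      ┃           ┃                       ┃    
      ┗━━━━━━━━━━━┃                       ┃    


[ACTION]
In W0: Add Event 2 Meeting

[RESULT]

      ┃Mo Tu We Th┃> [-] app/  ┃■■■■■■■■■■     
      ┃           ┃    test.htm┃■■■■■■■■■■     
      ┃ 2*  3  4  ┃    [+] scri┃■■■■■■■■■■     
      ┃ 9 10* 11 1┃    .gitigno┃■■■■■■■■■■     
      ┃16 17* 18 1┃    [+] src/┃■■■■■■■■■■     
      ┃23 24 25 26┃    [+] data┃■■■■■■■■■■     
      ┃30         ┃            ┃■■■■■■■■■■     
      ┃           ┃            ┃■■■■■■■■■■     
      ┃           ┃            ┃■■■■■■■■■■     
      ┃           ┃            ┃               
      ┃           ┃            ┗━━━━━━━━━━━━━━━
      ┃           ┃                       ┃    
      ┃           ┃                       ┃    
      ┗━━━━━━━━━━━┃                       ┃    


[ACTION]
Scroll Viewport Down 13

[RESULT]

      ┃           ┃    test.htm┃■■■■■■■■■■     
      ┃ 2*  3  4  ┃    [+] scri┃■■■■■■■■■■     
      ┃ 9 10* 11 1┃    .gitigno┃■■■■■■■■■■     
      ┃16 17* 18 1┃    [+] src/┃■■■■■■■■■■     
      ┃23 24 25 26┃    [+] data┃■■■■■■■■■■     
      ┃30         ┃            ┃■■■■■■■■■■     
      ┃           ┃            ┃■■■■■■■■■■     
      ┃           ┃            ┃■■■■■■■■■■     
      ┃           ┃            ┃               
      ┃           ┃            ┗━━━━━━━━━━━━━━━
      ┃           ┃                       ┃    
      ┃           ┃                       ┃    
      ┗━━━━━━━━━━━┃                       ┃    
                  ┗━━━━━━━━━━━━━━━━━━━━━━━┛    


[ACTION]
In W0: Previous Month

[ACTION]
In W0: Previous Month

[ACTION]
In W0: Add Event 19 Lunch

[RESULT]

      ┃          1┃    test.htm┃■■■■■■■■■■     
      ┃ 5  6  7  8┃    [+] scri┃■■■■■■■■■■     
      ┃12 13 14 15┃    .gitigno┃■■■■■■■■■■     
      ┃19* 20 21 2┃    [+] src/┃■■■■■■■■■■     
      ┃26 27 28   ┃    [+] data┃■■■■■■■■■■     
      ┃           ┃            ┃■■■■■■■■■■     
      ┃           ┃            ┃■■■■■■■■■■     
      ┃           ┃            ┃■■■■■■■■■■     
      ┃           ┃            ┃               
      ┃           ┃            ┗━━━━━━━━━━━━━━━
      ┃           ┃                       ┃    
      ┃           ┃                       ┃    
      ┗━━━━━━━━━━━┃                       ┃    
                  ┗━━━━━━━━━━━━━━━━━━━━━━━┛    
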